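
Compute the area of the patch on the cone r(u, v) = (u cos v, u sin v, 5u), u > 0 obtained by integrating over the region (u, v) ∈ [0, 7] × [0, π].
Area = 49*sqrt(26)*pi/2

Area = ∫∫ √(EG − F²) du dv with √(EG − F²) = sqrt(26)*Abs(u). Integrating over [0, 7] × [0, π] gives 49*sqrt(26)*pi/2.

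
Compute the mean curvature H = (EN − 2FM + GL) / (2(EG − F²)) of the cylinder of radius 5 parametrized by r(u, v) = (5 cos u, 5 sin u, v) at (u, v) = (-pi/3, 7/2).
H = -1/10

With E = 25, F = 0, G = 1, L = -5, M = 0, N = 0, assemble
  H = (EN − 2FM + GL) / (2(EG − F²)) = -1/10.
At (u, v) = (-pi/3, 7/2): H = -1/10.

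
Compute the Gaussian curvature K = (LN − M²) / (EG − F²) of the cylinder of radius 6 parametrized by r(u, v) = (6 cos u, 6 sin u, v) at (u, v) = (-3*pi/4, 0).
K = 0

Coefficients of the first fundamental form: E = 36, F = 0, G = 1.
Coefficients of the second fundamental form: L = -6, M = 0, N = 0.
Assemble K = (LN − M²)/(EG − F²) = 0. At (u, v) = (-3*pi/4, 0): K = 0.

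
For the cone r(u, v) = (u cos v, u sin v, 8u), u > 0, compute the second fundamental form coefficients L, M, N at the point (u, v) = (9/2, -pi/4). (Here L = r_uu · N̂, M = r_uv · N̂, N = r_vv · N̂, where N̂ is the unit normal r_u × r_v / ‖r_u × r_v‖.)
L = 0;  M = 0;  N = 36*sqrt(65)/65

Compute the unit normal N̂(u, v) = (-8*sqrt(65)*u*cos(v)/(65*Abs(u)), -8*sqrt(65)*u*sin(v)/(65*Abs(u)), sqrt(65)*u/(65*Abs(u))), and the second partials r_uu, r_uv, r_vv. Take dot products:
  L(u, v) = r_uu · N̂ = 0,
  M(u, v) = r_uv · N̂ = 0,
  N(u, v) = r_vv · N̂ = 8*sqrt(65)*u^2/(65*Abs(u)).
Evaluating at (u, v) = (9/2, -pi/4):
  L = 0, M = 0, N = 36*sqrt(65)/65.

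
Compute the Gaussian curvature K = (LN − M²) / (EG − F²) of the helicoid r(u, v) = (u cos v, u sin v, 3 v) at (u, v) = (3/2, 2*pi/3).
K = -16/225

Coefficients of the first fundamental form: E = 1, F = 0, G = u^2 + 9.
Coefficients of the second fundamental form: L = 0, M = -3/sqrt(u^2 + 9), N = 0.
Assemble K = (LN − M²)/(EG − F²) = -9/(u^2 + 9)^2. At (u, v) = (3/2, 2*pi/3): K = -16/225.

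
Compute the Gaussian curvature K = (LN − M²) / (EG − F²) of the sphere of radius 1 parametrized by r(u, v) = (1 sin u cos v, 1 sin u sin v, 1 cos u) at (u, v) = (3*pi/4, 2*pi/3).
K = 1

Coefficients of the first fundamental form: E = 1, F = 0, G = sin(u)^2.
Coefficients of the second fundamental form: L = -sin(u)/Abs(sin(u)), M = 0, N = -sin(u)^3/Abs(sin(u)).
Assemble K = (LN − M²)/(EG − F²) = 1. At (u, v) = (3*pi/4, 2*pi/3): K = 1.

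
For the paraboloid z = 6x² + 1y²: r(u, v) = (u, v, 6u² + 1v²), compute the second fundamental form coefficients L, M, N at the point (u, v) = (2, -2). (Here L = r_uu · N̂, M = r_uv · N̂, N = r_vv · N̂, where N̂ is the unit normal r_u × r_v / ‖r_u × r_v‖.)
L = 12*sqrt(593)/593;  M = 0;  N = 2*sqrt(593)/593

Compute the unit normal N̂(u, v) = (-12*u/sqrt(144*u^2 + 4*v^2 + 1), -2*v/sqrt(144*u^2 + 4*v^2 + 1), 1/sqrt(144*u^2 + 4*v^2 + 1)), and the second partials r_uu, r_uv, r_vv. Take dot products:
  L(u, v) = r_uu · N̂ = 12/sqrt(144*u^2 + 4*v^2 + 1),
  M(u, v) = r_uv · N̂ = 0,
  N(u, v) = r_vv · N̂ = 2/sqrt(144*u^2 + 4*v^2 + 1).
Evaluating at (u, v) = (2, -2):
  L = 12*sqrt(593)/593, M = 0, N = 2*sqrt(593)/593.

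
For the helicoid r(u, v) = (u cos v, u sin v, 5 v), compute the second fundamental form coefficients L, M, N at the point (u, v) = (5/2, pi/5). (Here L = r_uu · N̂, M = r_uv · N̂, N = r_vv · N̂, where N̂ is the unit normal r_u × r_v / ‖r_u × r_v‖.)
L = 0;  M = -2*sqrt(5)/5;  N = 0

Compute the unit normal N̂(u, v) = (5*sin(v)/sqrt(u^2 + 25), -5*cos(v)/sqrt(u^2 + 25), u/sqrt(u^2 + 25)), and the second partials r_uu, r_uv, r_vv. Take dot products:
  L(u, v) = r_uu · N̂ = 0,
  M(u, v) = r_uv · N̂ = -5/sqrt(u^2 + 25),
  N(u, v) = r_vv · N̂ = 0.
Evaluating at (u, v) = (5/2, pi/5):
  L = 0, M = -2*sqrt(5)/5, N = 0.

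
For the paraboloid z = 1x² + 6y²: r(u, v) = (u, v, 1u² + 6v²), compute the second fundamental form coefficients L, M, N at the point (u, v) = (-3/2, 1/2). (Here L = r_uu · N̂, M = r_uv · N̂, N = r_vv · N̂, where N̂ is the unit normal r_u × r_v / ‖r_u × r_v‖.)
L = sqrt(46)/23;  M = 0;  N = 6*sqrt(46)/23

Compute the unit normal N̂(u, v) = (-2*u/sqrt(4*u^2 + 144*v^2 + 1), -12*v/sqrt(4*u^2 + 144*v^2 + 1), 1/sqrt(4*u^2 + 144*v^2 + 1)), and the second partials r_uu, r_uv, r_vv. Take dot products:
  L(u, v) = r_uu · N̂ = 2/sqrt(4*u^2 + 144*v^2 + 1),
  M(u, v) = r_uv · N̂ = 0,
  N(u, v) = r_vv · N̂ = 12/sqrt(4*u^2 + 144*v^2 + 1).
Evaluating at (u, v) = (-3/2, 1/2):
  L = sqrt(46)/23, M = 0, N = 6*sqrt(46)/23.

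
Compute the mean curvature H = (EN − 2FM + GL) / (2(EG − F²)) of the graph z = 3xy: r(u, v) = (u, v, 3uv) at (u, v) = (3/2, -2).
H = 648*sqrt(229)/52441

With E = 9*v^2 + 1, F = 9*u*v, G = 9*u^2 + 1, L = 0, M = 3/sqrt(9*u^2 + 9*v^2 + 1), N = 0, assemble
  H = (EN − 2FM + GL) / (2(EG − F²)) = -27*u*v/(9*u^2 + 9*v^2 + 1)^(3/2).
At (u, v) = (3/2, -2): H = 648*sqrt(229)/52441.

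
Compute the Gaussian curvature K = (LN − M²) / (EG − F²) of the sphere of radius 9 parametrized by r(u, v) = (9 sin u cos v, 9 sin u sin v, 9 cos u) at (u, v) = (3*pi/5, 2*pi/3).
K = 1/81

Coefficients of the first fundamental form: E = 81, F = 0, G = 81*sin(u)^2.
Coefficients of the second fundamental form: L = -9*sin(u)/Abs(sin(u)), M = 0, N = -9*sin(u)^3/Abs(sin(u)).
Assemble K = (LN − M²)/(EG − F²) = 1/81. At (u, v) = (3*pi/5, 2*pi/3): K = 1/81.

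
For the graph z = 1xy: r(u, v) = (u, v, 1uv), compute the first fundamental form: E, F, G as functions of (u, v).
E = v^2 + 1;  F = u*v;  G = u^2 + 1

Compute partials: r_u = (1, 0, v), r_v = (0, 1, u). Then
  E = r_u · r_u = v^2 + 1,
  F = r_u · r_v = u*v,
  G = r_v · r_v = u^2 + 1.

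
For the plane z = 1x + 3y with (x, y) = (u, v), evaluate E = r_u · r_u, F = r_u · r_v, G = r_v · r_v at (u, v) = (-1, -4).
E = 2;  F = 3;  G = 10

Partials: r_u = (1, 0, 1), r_v = (0, 1, 3). As functions of (u, v):
  E = r_u · r_u = 2,
  F = r_u · r_v = 3,
  G = r_v · r_v = 10.
Evaluating at (u, v) = (-1, -4): E = 2, F = 3, G = 10.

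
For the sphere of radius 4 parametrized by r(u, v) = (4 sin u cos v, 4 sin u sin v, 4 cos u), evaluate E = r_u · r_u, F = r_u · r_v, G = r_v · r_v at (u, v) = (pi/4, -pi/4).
E = 16;  F = 0;  G = 8

Partials: r_u = (4*cos(u)*cos(v), 4*sin(v)*cos(u), -4*sin(u)), r_v = (-4*sin(u)*sin(v), 4*sin(u)*cos(v), 0). As functions of (u, v):
  E = r_u · r_u = 16,
  F = r_u · r_v = 0,
  G = r_v · r_v = 16*sin(u)^2.
Evaluating at (u, v) = (pi/4, -pi/4): E = 16, F = 0, G = 8.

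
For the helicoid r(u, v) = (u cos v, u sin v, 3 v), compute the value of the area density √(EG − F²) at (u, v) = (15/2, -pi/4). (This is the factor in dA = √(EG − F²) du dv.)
√(EG − F²)|_{(15/2, -pi/4)} = 3*sqrt(29)/2

E = 1, F = 0, G = u^2 + 9, so EG − F² = u^2 + 9. Taking the positive square root: √(EG − F²) = sqrt(u^2 + 9). At (u, v) = (15/2, -pi/4): 3*sqrt(29)/2.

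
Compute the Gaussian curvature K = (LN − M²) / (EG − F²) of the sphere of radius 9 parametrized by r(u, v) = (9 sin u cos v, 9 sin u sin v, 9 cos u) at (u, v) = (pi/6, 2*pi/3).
K = 1/81

Coefficients of the first fundamental form: E = 81, F = 0, G = 81*sin(u)^2.
Coefficients of the second fundamental form: L = -9*sin(u)/Abs(sin(u)), M = 0, N = -9*sin(u)^3/Abs(sin(u)).
Assemble K = (LN − M²)/(EG − F²) = 1/81. At (u, v) = (pi/6, 2*pi/3): K = 1/81.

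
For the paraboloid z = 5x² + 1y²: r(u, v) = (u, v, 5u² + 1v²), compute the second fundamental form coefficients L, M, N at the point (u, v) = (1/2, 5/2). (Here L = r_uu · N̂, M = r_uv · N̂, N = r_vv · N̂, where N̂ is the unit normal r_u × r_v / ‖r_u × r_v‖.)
L = 10*sqrt(51)/51;  M = 0;  N = 2*sqrt(51)/51

Compute the unit normal N̂(u, v) = (-10*u/sqrt(100*u^2 + 4*v^2 + 1), -2*v/sqrt(100*u^2 + 4*v^2 + 1), 1/sqrt(100*u^2 + 4*v^2 + 1)), and the second partials r_uu, r_uv, r_vv. Take dot products:
  L(u, v) = r_uu · N̂ = 10/sqrt(100*u^2 + 4*v^2 + 1),
  M(u, v) = r_uv · N̂ = 0,
  N(u, v) = r_vv · N̂ = 2/sqrt(100*u^2 + 4*v^2 + 1).
Evaluating at (u, v) = (1/2, 5/2):
  L = 10*sqrt(51)/51, M = 0, N = 2*sqrt(51)/51.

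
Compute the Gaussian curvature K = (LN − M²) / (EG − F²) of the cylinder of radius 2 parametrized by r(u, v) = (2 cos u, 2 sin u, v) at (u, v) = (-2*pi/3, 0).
K = 0

Coefficients of the first fundamental form: E = 4, F = 0, G = 1.
Coefficients of the second fundamental form: L = -2, M = 0, N = 0.
Assemble K = (LN − M²)/(EG − F²) = 0. At (u, v) = (-2*pi/3, 0): K = 0.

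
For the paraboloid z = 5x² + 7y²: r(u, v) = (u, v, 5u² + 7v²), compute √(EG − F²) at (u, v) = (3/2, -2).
√(EG − F²)|_{(3/2, -2)} = sqrt(1010)

E = 100*u^2 + 1, F = 140*u*v, G = 196*v^2 + 1; EG − F² = 100*u^2 + 196*v^2 + 1; √(EG − F²) = sqrt(100*u^2 + 196*v^2 + 1). At the given point: sqrt(1010).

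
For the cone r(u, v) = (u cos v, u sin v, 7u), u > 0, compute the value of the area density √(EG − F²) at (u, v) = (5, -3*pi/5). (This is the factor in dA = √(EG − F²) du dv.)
√(EG − F²)|_{(5, -3*pi/5)} = 25*sqrt(2)

E = 50, F = 0, G = u^2, so EG − F² = 50*u^2. Taking the positive square root: √(EG − F²) = 5*sqrt(2)*Abs(u). At (u, v) = (5, -3*pi/5): 25*sqrt(2).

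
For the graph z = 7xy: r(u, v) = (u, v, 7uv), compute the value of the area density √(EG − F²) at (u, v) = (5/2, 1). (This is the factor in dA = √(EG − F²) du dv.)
√(EG − F²)|_{(5/2, 1)} = 5*sqrt(57)/2

E = 49*v^2 + 1, F = 49*u*v, G = 49*u^2 + 1, so EG − F² = 49*u^2 + 49*v^2 + 1. Taking the positive square root: √(EG − F²) = sqrt(49*u^2 + 49*v^2 + 1). At (u, v) = (5/2, 1): 5*sqrt(57)/2.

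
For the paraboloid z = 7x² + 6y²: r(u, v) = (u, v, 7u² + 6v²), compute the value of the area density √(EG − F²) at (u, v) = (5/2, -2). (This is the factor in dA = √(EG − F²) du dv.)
√(EG − F²)|_{(5/2, -2)} = sqrt(1802)

E = 196*u^2 + 1, F = 168*u*v, G = 144*v^2 + 1, so EG − F² = 196*u^2 + 144*v^2 + 1. Taking the positive square root: √(EG − F²) = sqrt(196*u^2 + 144*v^2 + 1). At (u, v) = (5/2, -2): sqrt(1802).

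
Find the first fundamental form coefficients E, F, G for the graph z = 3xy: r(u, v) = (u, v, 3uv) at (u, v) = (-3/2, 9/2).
E = 733/4;  F = -243/4;  G = 85/4

Partials: r_u = (1, 0, 3*v), r_v = (0, 1, 3*u). As functions of (u, v):
  E = r_u · r_u = 9*v^2 + 1,
  F = r_u · r_v = 9*u*v,
  G = r_v · r_v = 9*u^2 + 1.
Evaluating at (u, v) = (-3/2, 9/2): E = 733/4, F = -243/4, G = 85/4.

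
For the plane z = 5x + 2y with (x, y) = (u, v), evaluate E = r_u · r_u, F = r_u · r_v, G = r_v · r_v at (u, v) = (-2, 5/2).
E = 26;  F = 10;  G = 5

Partials: r_u = (1, 0, 5), r_v = (0, 1, 2). As functions of (u, v):
  E = r_u · r_u = 26,
  F = r_u · r_v = 10,
  G = r_v · r_v = 5.
Evaluating at (u, v) = (-2, 5/2): E = 26, F = 10, G = 5.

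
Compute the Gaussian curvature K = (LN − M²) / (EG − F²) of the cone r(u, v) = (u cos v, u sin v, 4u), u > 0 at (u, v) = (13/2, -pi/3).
K = 0

Coefficients of the first fundamental form: E = 17, F = 0, G = u^2.
Coefficients of the second fundamental form: L = 0, M = 0, N = 4*sqrt(17)*u^2/(17*Abs(u)).
Assemble K = (LN − M²)/(EG − F²) = 0. At (u, v) = (13/2, -pi/3): K = 0.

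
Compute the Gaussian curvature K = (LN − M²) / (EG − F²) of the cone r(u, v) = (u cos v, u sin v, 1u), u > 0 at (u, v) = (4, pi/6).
K = 0

Coefficients of the first fundamental form: E = 2, F = 0, G = u^2.
Coefficients of the second fundamental form: L = 0, M = 0, N = sqrt(2)*u^2/(2*Abs(u)).
Assemble K = (LN − M²)/(EG − F²) = 0. At (u, v) = (4, pi/6): K = 0.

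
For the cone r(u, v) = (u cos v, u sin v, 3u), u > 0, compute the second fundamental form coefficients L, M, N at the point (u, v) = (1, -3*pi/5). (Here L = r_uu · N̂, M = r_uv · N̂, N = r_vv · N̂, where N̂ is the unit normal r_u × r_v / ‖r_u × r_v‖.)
L = 0;  M = 0;  N = 3*sqrt(10)/10

Compute the unit normal N̂(u, v) = (-3*sqrt(10)*u*cos(v)/(10*Abs(u)), -3*sqrt(10)*u*sin(v)/(10*Abs(u)), sqrt(10)*u/(10*Abs(u))), and the second partials r_uu, r_uv, r_vv. Take dot products:
  L(u, v) = r_uu · N̂ = 0,
  M(u, v) = r_uv · N̂ = 0,
  N(u, v) = r_vv · N̂ = 3*sqrt(10)*u^2/(10*Abs(u)).
Evaluating at (u, v) = (1, -3*pi/5):
  L = 0, M = 0, N = 3*sqrt(10)/10.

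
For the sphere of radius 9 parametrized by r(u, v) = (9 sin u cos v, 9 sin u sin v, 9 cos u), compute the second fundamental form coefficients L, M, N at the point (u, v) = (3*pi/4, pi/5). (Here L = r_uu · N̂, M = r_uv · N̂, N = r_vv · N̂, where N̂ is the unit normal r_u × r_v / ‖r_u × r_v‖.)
L = -9;  M = 0;  N = -9/2

Compute the unit normal N̂(u, v) = (sin(u)^2*cos(v)/Abs(sin(u)), sin(u)^2*sin(v)/Abs(sin(u)), sin(2*u)/(2*Abs(sin(u)))), and the second partials r_uu, r_uv, r_vv. Take dot products:
  L(u, v) = r_uu · N̂ = -9*sin(u)/Abs(sin(u)),
  M(u, v) = r_uv · N̂ = 0,
  N(u, v) = r_vv · N̂ = -9*sin(u)^3/Abs(sin(u)).
Evaluating at (u, v) = (3*pi/4, pi/5):
  L = -9, M = 0, N = -9/2.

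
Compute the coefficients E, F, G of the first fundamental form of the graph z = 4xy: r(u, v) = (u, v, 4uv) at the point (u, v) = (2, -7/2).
E = 197;  F = -112;  G = 65

Partials: r_u = (1, 0, 4*v), r_v = (0, 1, 4*u). As functions of (u, v):
  E = r_u · r_u = 16*v^2 + 1,
  F = r_u · r_v = 16*u*v,
  G = r_v · r_v = 16*u^2 + 1.
Evaluating at (u, v) = (2, -7/2): E = 197, F = -112, G = 65.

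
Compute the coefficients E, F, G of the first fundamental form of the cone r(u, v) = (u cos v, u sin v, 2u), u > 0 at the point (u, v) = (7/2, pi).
E = 5;  F = 0;  G = 49/4

Partials: r_u = (cos(v), sin(v), 2), r_v = (-u*sin(v), u*cos(v), 0). As functions of (u, v):
  E = r_u · r_u = 5,
  F = r_u · r_v = 0,
  G = r_v · r_v = u^2.
Evaluating at (u, v) = (7/2, pi): E = 5, F = 0, G = 49/4.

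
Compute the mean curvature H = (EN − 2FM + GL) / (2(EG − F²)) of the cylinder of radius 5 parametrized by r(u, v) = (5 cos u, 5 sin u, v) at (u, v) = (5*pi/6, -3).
H = -1/10

With E = 25, F = 0, G = 1, L = -5, M = 0, N = 0, assemble
  H = (EN − 2FM + GL) / (2(EG − F²)) = -1/10.
At (u, v) = (5*pi/6, -3): H = -1/10.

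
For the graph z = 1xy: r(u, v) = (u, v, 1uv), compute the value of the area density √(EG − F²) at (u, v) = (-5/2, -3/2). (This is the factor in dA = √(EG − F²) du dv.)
√(EG − F²)|_{(-5/2, -3/2)} = sqrt(38)/2

E = v^2 + 1, F = u*v, G = u^2 + 1, so EG − F² = u^2 + v^2 + 1. Taking the positive square root: √(EG − F²) = sqrt(u^2 + v^2 + 1). At (u, v) = (-5/2, -3/2): sqrt(38)/2.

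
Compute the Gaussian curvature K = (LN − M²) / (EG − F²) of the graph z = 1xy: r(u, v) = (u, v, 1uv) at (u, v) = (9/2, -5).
K = -16/34225

Coefficients of the first fundamental form: E = v^2 + 1, F = u*v, G = u^2 + 1.
Coefficients of the second fundamental form: L = 0, M = 1/sqrt(u^2 + v^2 + 1), N = 0.
Assemble K = (LN − M²)/(EG − F²) = 1/((u^2*v^2 - (u^2 + 1)*(v^2 + 1))*(u^2 + v^2 + 1)). At (u, v) = (9/2, -5): K = -16/34225.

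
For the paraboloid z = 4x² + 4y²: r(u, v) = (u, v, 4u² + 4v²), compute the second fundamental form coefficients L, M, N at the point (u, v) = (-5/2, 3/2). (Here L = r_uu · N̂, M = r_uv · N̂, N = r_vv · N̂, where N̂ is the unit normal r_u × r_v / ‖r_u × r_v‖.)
L = 8*sqrt(545)/545;  M = 0;  N = 8*sqrt(545)/545

Compute the unit normal N̂(u, v) = (-8*u/sqrt(64*u^2 + 64*v^2 + 1), -8*v/sqrt(64*u^2 + 64*v^2 + 1), 1/sqrt(64*u^2 + 64*v^2 + 1)), and the second partials r_uu, r_uv, r_vv. Take dot products:
  L(u, v) = r_uu · N̂ = 8/sqrt(64*u^2 + 64*v^2 + 1),
  M(u, v) = r_uv · N̂ = 0,
  N(u, v) = r_vv · N̂ = 8/sqrt(64*u^2 + 64*v^2 + 1).
Evaluating at (u, v) = (-5/2, 3/2):
  L = 8*sqrt(545)/545, M = 0, N = 8*sqrt(545)/545.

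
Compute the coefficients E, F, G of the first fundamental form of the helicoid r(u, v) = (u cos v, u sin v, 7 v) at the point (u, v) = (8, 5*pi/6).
E = 1;  F = 0;  G = 113

Partials: r_u = (cos(v), sin(v), 0), r_v = (-u*sin(v), u*cos(v), 7). As functions of (u, v):
  E = r_u · r_u = 1,
  F = r_u · r_v = 0,
  G = r_v · r_v = u^2 + 49.
Evaluating at (u, v) = (8, 5*pi/6): E = 1, F = 0, G = 113.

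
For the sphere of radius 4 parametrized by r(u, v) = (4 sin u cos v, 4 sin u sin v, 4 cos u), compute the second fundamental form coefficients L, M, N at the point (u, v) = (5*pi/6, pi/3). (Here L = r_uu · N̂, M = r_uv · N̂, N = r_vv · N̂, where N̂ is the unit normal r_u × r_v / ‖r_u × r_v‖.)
L = -4;  M = 0;  N = -1

Compute the unit normal N̂(u, v) = (sin(u)^2*cos(v)/Abs(sin(u)), sin(u)^2*sin(v)/Abs(sin(u)), sin(2*u)/(2*Abs(sin(u)))), and the second partials r_uu, r_uv, r_vv. Take dot products:
  L(u, v) = r_uu · N̂ = -4*sin(u)/Abs(sin(u)),
  M(u, v) = r_uv · N̂ = 0,
  N(u, v) = r_vv · N̂ = -4*sin(u)^3/Abs(sin(u)).
Evaluating at (u, v) = (5*pi/6, pi/3):
  L = -4, M = 0, N = -1.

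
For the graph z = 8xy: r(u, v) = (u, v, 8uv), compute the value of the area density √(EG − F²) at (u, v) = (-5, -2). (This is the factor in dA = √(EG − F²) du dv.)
√(EG − F²)|_{(-5, -2)} = sqrt(1857)

E = 64*v^2 + 1, F = 64*u*v, G = 64*u^2 + 1, so EG − F² = 64*u^2 + 64*v^2 + 1. Taking the positive square root: √(EG − F²) = sqrt(64*u^2 + 64*v^2 + 1). At (u, v) = (-5, -2): sqrt(1857).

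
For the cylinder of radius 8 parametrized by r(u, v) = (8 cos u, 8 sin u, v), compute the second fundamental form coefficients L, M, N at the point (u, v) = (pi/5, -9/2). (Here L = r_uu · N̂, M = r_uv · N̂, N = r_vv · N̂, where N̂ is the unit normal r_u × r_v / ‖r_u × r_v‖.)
L = -8;  M = 0;  N = 0

Compute the unit normal N̂(u, v) = (cos(u), sin(u), 0), and the second partials r_uu, r_uv, r_vv. Take dot products:
  L(u, v) = r_uu · N̂ = -8,
  M(u, v) = r_uv · N̂ = 0,
  N(u, v) = r_vv · N̂ = 0.
Evaluating at (u, v) = (pi/5, -9/2):
  L = -8, M = 0, N = 0.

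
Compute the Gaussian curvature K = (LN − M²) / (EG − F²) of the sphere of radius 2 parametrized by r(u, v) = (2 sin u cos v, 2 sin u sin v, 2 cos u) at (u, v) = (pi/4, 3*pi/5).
K = 1/4

Coefficients of the first fundamental form: E = 4, F = 0, G = 4*sin(u)^2.
Coefficients of the second fundamental form: L = -2*sin(u)/Abs(sin(u)), M = 0, N = -2*sin(u)^3/Abs(sin(u)).
Assemble K = (LN − M²)/(EG − F²) = 1/4. At (u, v) = (pi/4, 3*pi/5): K = 1/4.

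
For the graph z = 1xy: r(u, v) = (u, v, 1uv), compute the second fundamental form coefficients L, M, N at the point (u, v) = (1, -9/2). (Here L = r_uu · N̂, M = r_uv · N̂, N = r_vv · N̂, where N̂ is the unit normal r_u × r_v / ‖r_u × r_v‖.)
L = 0;  M = 2*sqrt(89)/89;  N = 0

Compute the unit normal N̂(u, v) = (-v/sqrt(u^2 + v^2 + 1), -u/sqrt(u^2 + v^2 + 1), 1/sqrt(u^2 + v^2 + 1)), and the second partials r_uu, r_uv, r_vv. Take dot products:
  L(u, v) = r_uu · N̂ = 0,
  M(u, v) = r_uv · N̂ = 1/sqrt(u^2 + v^2 + 1),
  N(u, v) = r_vv · N̂ = 0.
Evaluating at (u, v) = (1, -9/2):
  L = 0, M = 2*sqrt(89)/89, N = 0.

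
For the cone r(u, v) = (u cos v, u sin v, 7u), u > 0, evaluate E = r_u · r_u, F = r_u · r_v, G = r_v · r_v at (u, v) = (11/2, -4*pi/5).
E = 50;  F = 0;  G = 121/4

Partials: r_u = (cos(v), sin(v), 7), r_v = (-u*sin(v), u*cos(v), 0). As functions of (u, v):
  E = r_u · r_u = 50,
  F = r_u · r_v = 0,
  G = r_v · r_v = u^2.
Evaluating at (u, v) = (11/2, -4*pi/5): E = 50, F = 0, G = 121/4.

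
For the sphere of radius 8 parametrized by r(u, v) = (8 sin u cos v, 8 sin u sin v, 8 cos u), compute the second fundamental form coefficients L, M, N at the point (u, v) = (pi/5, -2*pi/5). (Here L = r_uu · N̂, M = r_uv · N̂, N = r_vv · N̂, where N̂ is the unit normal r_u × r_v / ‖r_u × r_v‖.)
L = -8;  M = 0;  N = -5 + sqrt(5)

Compute the unit normal N̂(u, v) = (sin(u)^2*cos(v)/Abs(sin(u)), sin(u)^2*sin(v)/Abs(sin(u)), sin(2*u)/(2*Abs(sin(u)))), and the second partials r_uu, r_uv, r_vv. Take dot products:
  L(u, v) = r_uu · N̂ = -8*sin(u)/Abs(sin(u)),
  M(u, v) = r_uv · N̂ = 0,
  N(u, v) = r_vv · N̂ = -8*sin(u)^3/Abs(sin(u)).
Evaluating at (u, v) = (pi/5, -2*pi/5):
  L = -8, M = 0, N = -5 + sqrt(5).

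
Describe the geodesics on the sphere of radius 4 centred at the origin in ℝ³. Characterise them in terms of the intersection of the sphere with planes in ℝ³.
Geodesics on the sphere of radius 4 are great circles — circles of radius 4 obtained as the intersection of the sphere with planes through the origin (the centre of the sphere).

A curve α(t) of nonzero constant speed on the sphere of radius 4 is a geodesic iff its acceleration α̈ is everywhere normal to the surface, i.e. parallel to the radial vector α(t). Then d/dt(α × α̇) = α̇ × α̇ + α × α̈ = 0, so α × α̇ is a constant vector n ≠ 0 and α(t) · n = 0 for all t: α lies in the plane through the origin with normal n. The intersection of that plane with the sphere is a circle of radius 4 (a great circle). Conversely, a great circle traversed at constant speed has centripetal acceleration pointing at the origin, hence normal to the sphere, so every great circle is a geodesic.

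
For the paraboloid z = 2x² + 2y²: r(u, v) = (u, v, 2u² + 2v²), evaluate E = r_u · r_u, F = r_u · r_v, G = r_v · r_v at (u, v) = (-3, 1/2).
E = 145;  F = -24;  G = 5

Partials: r_u = (1, 0, 4*u), r_v = (0, 1, 4*v). As functions of (u, v):
  E = r_u · r_u = 16*u^2 + 1,
  F = r_u · r_v = 16*u*v,
  G = r_v · r_v = 16*v^2 + 1.
Evaluating at (u, v) = (-3, 1/2): E = 145, F = -24, G = 5.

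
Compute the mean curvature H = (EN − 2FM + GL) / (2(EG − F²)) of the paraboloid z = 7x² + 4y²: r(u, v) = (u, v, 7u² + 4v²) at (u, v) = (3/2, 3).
H = 5807*sqrt(1018)/1036324

With E = 196*u^2 + 1, F = 112*u*v, G = 64*v^2 + 1, L = 14/sqrt(196*u^2 + 64*v^2 + 1), M = 0, N = 8/sqrt(196*u^2 + 64*v^2 + 1), assemble
  H = (EN − 2FM + GL) / (2(EG − F²)) = (784*u^2 + 448*v^2 + 11)/(196*u^2 + 64*v^2 + 1)^(3/2).
At (u, v) = (3/2, 3): H = 5807*sqrt(1018)/1036324.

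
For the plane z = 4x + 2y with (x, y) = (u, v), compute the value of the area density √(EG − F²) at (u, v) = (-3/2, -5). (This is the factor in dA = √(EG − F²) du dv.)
√(EG − F²)|_{(-3/2, -5)} = sqrt(21)

E = 17, F = 8, G = 5, so EG − F² = 21. Taking the positive square root: √(EG − F²) = sqrt(21). At (u, v) = (-3/2, -5): sqrt(21).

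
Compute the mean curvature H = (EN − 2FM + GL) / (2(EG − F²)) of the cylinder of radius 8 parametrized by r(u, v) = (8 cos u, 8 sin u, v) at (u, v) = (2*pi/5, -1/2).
H = -1/16

With E = 64, F = 0, G = 1, L = -8, M = 0, N = 0, assemble
  H = (EN − 2FM + GL) / (2(EG − F²)) = -1/16.
At (u, v) = (2*pi/5, -1/2): H = -1/16.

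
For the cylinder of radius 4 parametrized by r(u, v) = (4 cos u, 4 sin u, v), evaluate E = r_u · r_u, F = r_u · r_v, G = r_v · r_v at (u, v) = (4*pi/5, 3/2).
E = 16;  F = 0;  G = 1

Partials: r_u = (-4*sin(u), 4*cos(u), 0), r_v = (0, 0, 1). As functions of (u, v):
  E = r_u · r_u = 16,
  F = r_u · r_v = 0,
  G = r_v · r_v = 1.
Evaluating at (u, v) = (4*pi/5, 3/2): E = 16, F = 0, G = 1.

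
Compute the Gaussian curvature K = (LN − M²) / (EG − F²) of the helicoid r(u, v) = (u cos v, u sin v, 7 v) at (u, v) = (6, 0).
K = -49/7225

Coefficients of the first fundamental form: E = 1, F = 0, G = u^2 + 49.
Coefficients of the second fundamental form: L = 0, M = -7/sqrt(u^2 + 49), N = 0.
Assemble K = (LN − M²)/(EG − F²) = -49/(u^2 + 49)^2. At (u, v) = (6, 0): K = -49/7225.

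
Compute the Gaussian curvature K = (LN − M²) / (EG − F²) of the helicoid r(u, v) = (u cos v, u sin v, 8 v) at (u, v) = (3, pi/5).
K = -64/5329

Coefficients of the first fundamental form: E = 1, F = 0, G = u^2 + 64.
Coefficients of the second fundamental form: L = 0, M = -8/sqrt(u^2 + 64), N = 0.
Assemble K = (LN − M²)/(EG − F²) = -64/(u^2 + 64)^2. At (u, v) = (3, pi/5): K = -64/5329.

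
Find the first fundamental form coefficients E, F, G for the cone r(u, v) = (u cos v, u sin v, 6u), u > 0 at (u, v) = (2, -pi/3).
E = 37;  F = 0;  G = 4

Partials: r_u = (cos(v), sin(v), 6), r_v = (-u*sin(v), u*cos(v), 0). As functions of (u, v):
  E = r_u · r_u = 37,
  F = r_u · r_v = 0,
  G = r_v · r_v = u^2.
Evaluating at (u, v) = (2, -pi/3): E = 37, F = 0, G = 4.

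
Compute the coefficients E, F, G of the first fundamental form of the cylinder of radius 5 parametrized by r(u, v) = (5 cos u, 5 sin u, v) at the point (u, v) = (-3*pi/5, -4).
E = 25;  F = 0;  G = 1

Partials: r_u = (-5*sin(u), 5*cos(u), 0), r_v = (0, 0, 1). As functions of (u, v):
  E = r_u · r_u = 25,
  F = r_u · r_v = 0,
  G = r_v · r_v = 1.
Evaluating at (u, v) = (-3*pi/5, -4): E = 25, F = 0, G = 1.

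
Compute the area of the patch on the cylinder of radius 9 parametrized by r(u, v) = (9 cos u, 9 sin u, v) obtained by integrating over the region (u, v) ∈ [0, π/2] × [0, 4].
Area = 18*pi

Area = ∫∫ √(EG − F²) du dv with √(EG − F²) = 9. Integrating over [0, π/2] × [0, 4] gives 18*pi.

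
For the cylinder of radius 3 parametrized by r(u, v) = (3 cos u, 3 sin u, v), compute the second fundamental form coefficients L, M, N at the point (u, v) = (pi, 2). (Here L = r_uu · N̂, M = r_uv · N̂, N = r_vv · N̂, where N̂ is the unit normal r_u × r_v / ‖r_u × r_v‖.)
L = -3;  M = 0;  N = 0

Compute the unit normal N̂(u, v) = (cos(u), sin(u), 0), and the second partials r_uu, r_uv, r_vv. Take dot products:
  L(u, v) = r_uu · N̂ = -3,
  M(u, v) = r_uv · N̂ = 0,
  N(u, v) = r_vv · N̂ = 0.
Evaluating at (u, v) = (pi, 2):
  L = -3, M = 0, N = 0.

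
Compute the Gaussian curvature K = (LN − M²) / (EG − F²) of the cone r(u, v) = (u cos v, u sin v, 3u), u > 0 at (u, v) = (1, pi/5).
K = 0

Coefficients of the first fundamental form: E = 10, F = 0, G = u^2.
Coefficients of the second fundamental form: L = 0, M = 0, N = 3*sqrt(10)*u^2/(10*Abs(u)).
Assemble K = (LN − M²)/(EG − F²) = 0. At (u, v) = (1, pi/5): K = 0.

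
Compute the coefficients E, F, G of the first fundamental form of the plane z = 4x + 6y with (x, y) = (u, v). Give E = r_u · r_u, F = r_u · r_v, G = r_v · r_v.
E = 17;  F = 24;  G = 37

Compute partials: r_u = (1, 0, 4), r_v = (0, 1, 6). Then
  E = r_u · r_u = 17,
  F = r_u · r_v = 24,
  G = r_v · r_v = 37.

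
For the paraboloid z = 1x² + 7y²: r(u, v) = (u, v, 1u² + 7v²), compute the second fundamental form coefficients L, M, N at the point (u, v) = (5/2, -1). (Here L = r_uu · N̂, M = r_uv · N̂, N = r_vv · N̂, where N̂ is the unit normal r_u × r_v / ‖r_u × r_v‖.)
L = sqrt(222)/111;  M = 0;  N = 7*sqrt(222)/111

Compute the unit normal N̂(u, v) = (-2*u/sqrt(4*u^2 + 196*v^2 + 1), -14*v/sqrt(4*u^2 + 196*v^2 + 1), 1/sqrt(4*u^2 + 196*v^2 + 1)), and the second partials r_uu, r_uv, r_vv. Take dot products:
  L(u, v) = r_uu · N̂ = 2/sqrt(4*u^2 + 196*v^2 + 1),
  M(u, v) = r_uv · N̂ = 0,
  N(u, v) = r_vv · N̂ = 14/sqrt(4*u^2 + 196*v^2 + 1).
Evaluating at (u, v) = (5/2, -1):
  L = sqrt(222)/111, M = 0, N = 7*sqrt(222)/111.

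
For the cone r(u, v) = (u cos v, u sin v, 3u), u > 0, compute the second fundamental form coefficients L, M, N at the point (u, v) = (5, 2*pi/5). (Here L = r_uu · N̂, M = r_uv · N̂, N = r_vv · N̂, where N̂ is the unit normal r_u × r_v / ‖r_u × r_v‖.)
L = 0;  M = 0;  N = 3*sqrt(10)/2

Compute the unit normal N̂(u, v) = (-3*sqrt(10)*u*cos(v)/(10*Abs(u)), -3*sqrt(10)*u*sin(v)/(10*Abs(u)), sqrt(10)*u/(10*Abs(u))), and the second partials r_uu, r_uv, r_vv. Take dot products:
  L(u, v) = r_uu · N̂ = 0,
  M(u, v) = r_uv · N̂ = 0,
  N(u, v) = r_vv · N̂ = 3*sqrt(10)*u^2/(10*Abs(u)).
Evaluating at (u, v) = (5, 2*pi/5):
  L = 0, M = 0, N = 3*sqrt(10)/2.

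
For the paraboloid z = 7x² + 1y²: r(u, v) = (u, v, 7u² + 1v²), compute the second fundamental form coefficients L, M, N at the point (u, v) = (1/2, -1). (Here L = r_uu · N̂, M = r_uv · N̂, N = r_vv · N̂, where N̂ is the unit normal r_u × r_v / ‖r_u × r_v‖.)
L = 7*sqrt(6)/9;  M = 0;  N = sqrt(6)/9

Compute the unit normal N̂(u, v) = (-14*u/sqrt(196*u^2 + 4*v^2 + 1), -2*v/sqrt(196*u^2 + 4*v^2 + 1), 1/sqrt(196*u^2 + 4*v^2 + 1)), and the second partials r_uu, r_uv, r_vv. Take dot products:
  L(u, v) = r_uu · N̂ = 14/sqrt(196*u^2 + 4*v^2 + 1),
  M(u, v) = r_uv · N̂ = 0,
  N(u, v) = r_vv · N̂ = 2/sqrt(196*u^2 + 4*v^2 + 1).
Evaluating at (u, v) = (1/2, -1):
  L = 7*sqrt(6)/9, M = 0, N = sqrt(6)/9.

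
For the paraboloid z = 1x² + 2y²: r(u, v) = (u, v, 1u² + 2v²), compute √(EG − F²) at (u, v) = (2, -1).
√(EG − F²)|_{(2, -1)} = sqrt(33)

E = 4*u^2 + 1, F = 8*u*v, G = 16*v^2 + 1; EG − F² = 4*u^2 + 16*v^2 + 1; √(EG − F²) = sqrt(4*u^2 + 16*v^2 + 1). At the given point: sqrt(33).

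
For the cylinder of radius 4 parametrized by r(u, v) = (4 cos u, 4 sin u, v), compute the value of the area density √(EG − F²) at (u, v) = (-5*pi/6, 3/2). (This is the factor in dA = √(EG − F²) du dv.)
√(EG − F²)|_{(-5*pi/6, 3/2)} = 4

E = 16, F = 0, G = 1, so EG − F² = 16. Taking the positive square root: √(EG − F²) = 4. At (u, v) = (-5*pi/6, 3/2): 4.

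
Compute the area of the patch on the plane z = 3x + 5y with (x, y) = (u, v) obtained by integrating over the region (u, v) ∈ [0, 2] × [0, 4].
Area = 8*sqrt(35)

Area = ∫∫ √(EG − F²) du dv with √(EG − F²) = sqrt(35). Integrating over [0, 2] × [0, 4] gives 8*sqrt(35).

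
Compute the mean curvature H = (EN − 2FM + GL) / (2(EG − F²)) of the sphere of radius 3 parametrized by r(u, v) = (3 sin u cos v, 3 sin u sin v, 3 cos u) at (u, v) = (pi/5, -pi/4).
H = -1/3

With E = 9, F = 0, G = 9*sin(u)^2, L = -3*sin(u)/Abs(sin(u)), M = 0, N = -3*sin(u)^3/Abs(sin(u)), assemble
  H = (EN − 2FM + GL) / (2(EG − F²)) = -sin(u)/(3*Abs(sin(u))).
At (u, v) = (pi/5, -pi/4): H = -1/3.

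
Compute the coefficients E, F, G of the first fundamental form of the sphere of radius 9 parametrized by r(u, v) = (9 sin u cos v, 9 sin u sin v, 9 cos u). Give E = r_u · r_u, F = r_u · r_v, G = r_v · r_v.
E = 81;  F = 0;  G = 81*sin(u)^2

Compute partials: r_u = (9*cos(u)*cos(v), 9*sin(v)*cos(u), -9*sin(u)), r_v = (-9*sin(u)*sin(v), 9*sin(u)*cos(v), 0). Then
  E = r_u · r_u = 81,
  F = r_u · r_v = 0,
  G = r_v · r_v = 81*sin(u)^2.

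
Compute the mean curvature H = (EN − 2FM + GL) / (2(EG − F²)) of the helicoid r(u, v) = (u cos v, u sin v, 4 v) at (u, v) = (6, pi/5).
H = 0

With E = 1, F = 0, G = u^2 + 16, L = 0, M = -4/sqrt(u^2 + 16), N = 0, assemble
  H = (EN − 2FM + GL) / (2(EG − F²)) = 0.
At (u, v) = (6, pi/5): H = 0.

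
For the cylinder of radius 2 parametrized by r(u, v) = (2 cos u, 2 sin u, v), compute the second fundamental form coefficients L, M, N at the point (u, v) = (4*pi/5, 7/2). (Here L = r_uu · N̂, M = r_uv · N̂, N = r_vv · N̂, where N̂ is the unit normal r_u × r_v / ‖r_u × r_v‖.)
L = -2;  M = 0;  N = 0

Compute the unit normal N̂(u, v) = (cos(u), sin(u), 0), and the second partials r_uu, r_uv, r_vv. Take dot products:
  L(u, v) = r_uu · N̂ = -2,
  M(u, v) = r_uv · N̂ = 0,
  N(u, v) = r_vv · N̂ = 0.
Evaluating at (u, v) = (4*pi/5, 7/2):
  L = -2, M = 0, N = 0.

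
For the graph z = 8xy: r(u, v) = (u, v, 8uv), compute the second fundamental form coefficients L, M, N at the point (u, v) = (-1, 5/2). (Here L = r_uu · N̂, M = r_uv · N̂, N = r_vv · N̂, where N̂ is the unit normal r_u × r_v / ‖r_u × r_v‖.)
L = 0;  M = 8*sqrt(465)/465;  N = 0

Compute the unit normal N̂(u, v) = (-8*v/sqrt(64*u^2 + 64*v^2 + 1), -8*u/sqrt(64*u^2 + 64*v^2 + 1), 1/sqrt(64*u^2 + 64*v^2 + 1)), and the second partials r_uu, r_uv, r_vv. Take dot products:
  L(u, v) = r_uu · N̂ = 0,
  M(u, v) = r_uv · N̂ = 8/sqrt(64*u^2 + 64*v^2 + 1),
  N(u, v) = r_vv · N̂ = 0.
Evaluating at (u, v) = (-1, 5/2):
  L = 0, M = 8*sqrt(465)/465, N = 0.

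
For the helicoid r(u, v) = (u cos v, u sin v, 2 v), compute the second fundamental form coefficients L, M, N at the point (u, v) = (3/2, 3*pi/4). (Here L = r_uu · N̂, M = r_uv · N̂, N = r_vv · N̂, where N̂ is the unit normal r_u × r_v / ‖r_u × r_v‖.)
L = 0;  M = -4/5;  N = 0

Compute the unit normal N̂(u, v) = (2*sin(v)/sqrt(u^2 + 4), -2*cos(v)/sqrt(u^2 + 4), u/sqrt(u^2 + 4)), and the second partials r_uu, r_uv, r_vv. Take dot products:
  L(u, v) = r_uu · N̂ = 0,
  M(u, v) = r_uv · N̂ = -2/sqrt(u^2 + 4),
  N(u, v) = r_vv · N̂ = 0.
Evaluating at (u, v) = (3/2, 3*pi/4):
  L = 0, M = -4/5, N = 0.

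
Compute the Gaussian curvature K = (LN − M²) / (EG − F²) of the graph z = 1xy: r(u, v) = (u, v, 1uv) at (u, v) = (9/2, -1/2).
K = -4/1849

Coefficients of the first fundamental form: E = v^2 + 1, F = u*v, G = u^2 + 1.
Coefficients of the second fundamental form: L = 0, M = 1/sqrt(u^2 + v^2 + 1), N = 0.
Assemble K = (LN − M²)/(EG − F²) = 1/((u^2*v^2 - (u^2 + 1)*(v^2 + 1))*(u^2 + v^2 + 1)). At (u, v) = (9/2, -1/2): K = -4/1849.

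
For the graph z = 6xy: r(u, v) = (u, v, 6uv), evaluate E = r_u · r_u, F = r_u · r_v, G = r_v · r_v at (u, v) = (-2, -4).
E = 577;  F = 288;  G = 145

Partials: r_u = (1, 0, 6*v), r_v = (0, 1, 6*u). As functions of (u, v):
  E = r_u · r_u = 36*v^2 + 1,
  F = r_u · r_v = 36*u*v,
  G = r_v · r_v = 36*u^2 + 1.
Evaluating at (u, v) = (-2, -4): E = 577, F = 288, G = 145.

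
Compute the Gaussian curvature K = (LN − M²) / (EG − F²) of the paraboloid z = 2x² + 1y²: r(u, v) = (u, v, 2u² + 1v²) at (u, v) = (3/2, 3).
K = 8/5329

Coefficients of the first fundamental form: E = 16*u^2 + 1, F = 8*u*v, G = 4*v^2 + 1.
Coefficients of the second fundamental form: L = 4/sqrt(16*u^2 + 4*v^2 + 1), M = 0, N = 2/sqrt(16*u^2 + 4*v^2 + 1).
Assemble K = (LN − M²)/(EG − F²) = 8/(256*u^4 + 128*u^2*v^2 + 32*u^2 + 16*v^4 + 8*v^2 + 1). At (u, v) = (3/2, 3): K = 8/5329.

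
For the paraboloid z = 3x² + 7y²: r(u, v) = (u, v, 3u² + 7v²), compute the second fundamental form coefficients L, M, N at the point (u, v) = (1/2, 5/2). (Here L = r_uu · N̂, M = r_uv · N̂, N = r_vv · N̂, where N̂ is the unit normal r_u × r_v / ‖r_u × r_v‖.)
L = 6*sqrt(1235)/1235;  M = 0;  N = 14*sqrt(1235)/1235

Compute the unit normal N̂(u, v) = (-6*u/sqrt(36*u^2 + 196*v^2 + 1), -14*v/sqrt(36*u^2 + 196*v^2 + 1), 1/sqrt(36*u^2 + 196*v^2 + 1)), and the second partials r_uu, r_uv, r_vv. Take dot products:
  L(u, v) = r_uu · N̂ = 6/sqrt(36*u^2 + 196*v^2 + 1),
  M(u, v) = r_uv · N̂ = 0,
  N(u, v) = r_vv · N̂ = 14/sqrt(36*u^2 + 196*v^2 + 1).
Evaluating at (u, v) = (1/2, 5/2):
  L = 6*sqrt(1235)/1235, M = 0, N = 14*sqrt(1235)/1235.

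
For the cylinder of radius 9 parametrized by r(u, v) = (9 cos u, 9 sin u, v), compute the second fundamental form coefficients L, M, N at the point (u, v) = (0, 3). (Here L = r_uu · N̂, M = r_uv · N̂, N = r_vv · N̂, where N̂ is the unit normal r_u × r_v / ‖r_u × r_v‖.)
L = -9;  M = 0;  N = 0

Compute the unit normal N̂(u, v) = (cos(u), sin(u), 0), and the second partials r_uu, r_uv, r_vv. Take dot products:
  L(u, v) = r_uu · N̂ = -9,
  M(u, v) = r_uv · N̂ = 0,
  N(u, v) = r_vv · N̂ = 0.
Evaluating at (u, v) = (0, 3):
  L = -9, M = 0, N = 0.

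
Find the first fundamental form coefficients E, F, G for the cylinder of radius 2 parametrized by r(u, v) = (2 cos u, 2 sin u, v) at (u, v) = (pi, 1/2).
E = 4;  F = 0;  G = 1

Partials: r_u = (-2*sin(u), 2*cos(u), 0), r_v = (0, 0, 1). As functions of (u, v):
  E = r_u · r_u = 4,
  F = r_u · r_v = 0,
  G = r_v · r_v = 1.
Evaluating at (u, v) = (pi, 1/2): E = 4, F = 0, G = 1.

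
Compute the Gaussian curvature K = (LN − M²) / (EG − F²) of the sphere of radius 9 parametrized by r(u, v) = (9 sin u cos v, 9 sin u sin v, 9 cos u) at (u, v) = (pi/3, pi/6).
K = 1/81

Coefficients of the first fundamental form: E = 81, F = 0, G = 81*sin(u)^2.
Coefficients of the second fundamental form: L = -9*sin(u)/Abs(sin(u)), M = 0, N = -9*sin(u)^3/Abs(sin(u)).
Assemble K = (LN − M²)/(EG − F²) = 1/81. At (u, v) = (pi/3, pi/6): K = 1/81.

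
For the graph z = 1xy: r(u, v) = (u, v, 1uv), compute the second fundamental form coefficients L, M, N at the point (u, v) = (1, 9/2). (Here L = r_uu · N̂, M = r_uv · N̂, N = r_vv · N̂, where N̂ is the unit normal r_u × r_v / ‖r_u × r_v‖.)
L = 0;  M = 2*sqrt(89)/89;  N = 0

Compute the unit normal N̂(u, v) = (-v/sqrt(u^2 + v^2 + 1), -u/sqrt(u^2 + v^2 + 1), 1/sqrt(u^2 + v^2 + 1)), and the second partials r_uu, r_uv, r_vv. Take dot products:
  L(u, v) = r_uu · N̂ = 0,
  M(u, v) = r_uv · N̂ = 1/sqrt(u^2 + v^2 + 1),
  N(u, v) = r_vv · N̂ = 0.
Evaluating at (u, v) = (1, 9/2):
  L = 0, M = 2*sqrt(89)/89, N = 0.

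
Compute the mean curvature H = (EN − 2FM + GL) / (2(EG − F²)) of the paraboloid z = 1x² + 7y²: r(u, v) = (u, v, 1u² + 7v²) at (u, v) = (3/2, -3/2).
H = 512*sqrt(451)/203401

With E = 4*u^2 + 1, F = 28*u*v, G = 196*v^2 + 1, L = 2/sqrt(4*u^2 + 196*v^2 + 1), M = 0, N = 14/sqrt(4*u^2 + 196*v^2 + 1), assemble
  H = (EN − 2FM + GL) / (2(EG − F²)) = 4*(7*u^2 + 49*v^2 + 2)/(4*u^2 + 196*v^2 + 1)^(3/2).
At (u, v) = (3/2, -3/2): H = 512*sqrt(451)/203401.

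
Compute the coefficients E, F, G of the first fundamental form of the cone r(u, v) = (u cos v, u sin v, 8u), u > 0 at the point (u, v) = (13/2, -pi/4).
E = 65;  F = 0;  G = 169/4

Partials: r_u = (cos(v), sin(v), 8), r_v = (-u*sin(v), u*cos(v), 0). As functions of (u, v):
  E = r_u · r_u = 65,
  F = r_u · r_v = 0,
  G = r_v · r_v = u^2.
Evaluating at (u, v) = (13/2, -pi/4): E = 65, F = 0, G = 169/4.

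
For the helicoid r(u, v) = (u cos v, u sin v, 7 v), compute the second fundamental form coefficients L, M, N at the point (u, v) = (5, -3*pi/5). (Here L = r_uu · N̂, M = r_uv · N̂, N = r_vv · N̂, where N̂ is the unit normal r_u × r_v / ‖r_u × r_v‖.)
L = 0;  M = -7*sqrt(74)/74;  N = 0

Compute the unit normal N̂(u, v) = (7*sin(v)/sqrt(u^2 + 49), -7*cos(v)/sqrt(u^2 + 49), u/sqrt(u^2 + 49)), and the second partials r_uu, r_uv, r_vv. Take dot products:
  L(u, v) = r_uu · N̂ = 0,
  M(u, v) = r_uv · N̂ = -7/sqrt(u^2 + 49),
  N(u, v) = r_vv · N̂ = 0.
Evaluating at (u, v) = (5, -3*pi/5):
  L = 0, M = -7*sqrt(74)/74, N = 0.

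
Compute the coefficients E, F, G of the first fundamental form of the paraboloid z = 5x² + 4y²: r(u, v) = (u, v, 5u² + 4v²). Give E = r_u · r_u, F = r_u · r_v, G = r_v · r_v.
E = 100*u^2 + 1;  F = 80*u*v;  G = 64*v^2 + 1

Compute partials: r_u = (1, 0, 10*u), r_v = (0, 1, 8*v). Then
  E = r_u · r_u = 100*u^2 + 1,
  F = r_u · r_v = 80*u*v,
  G = r_v · r_v = 64*v^2 + 1.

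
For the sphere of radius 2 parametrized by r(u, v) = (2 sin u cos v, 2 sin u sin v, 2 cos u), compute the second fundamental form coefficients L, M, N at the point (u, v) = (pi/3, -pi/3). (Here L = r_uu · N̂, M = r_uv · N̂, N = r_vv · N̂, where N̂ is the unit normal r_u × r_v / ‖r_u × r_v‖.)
L = -2;  M = 0;  N = -3/2

Compute the unit normal N̂(u, v) = (sin(u)^2*cos(v)/Abs(sin(u)), sin(u)^2*sin(v)/Abs(sin(u)), sin(2*u)/(2*Abs(sin(u)))), and the second partials r_uu, r_uv, r_vv. Take dot products:
  L(u, v) = r_uu · N̂ = -2*sin(u)/Abs(sin(u)),
  M(u, v) = r_uv · N̂ = 0,
  N(u, v) = r_vv · N̂ = -2*sin(u)^3/Abs(sin(u)).
Evaluating at (u, v) = (pi/3, -pi/3):
  L = -2, M = 0, N = -3/2.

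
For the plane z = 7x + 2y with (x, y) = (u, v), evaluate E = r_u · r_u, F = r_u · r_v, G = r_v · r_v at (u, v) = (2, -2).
E = 50;  F = 14;  G = 5

Partials: r_u = (1, 0, 7), r_v = (0, 1, 2). As functions of (u, v):
  E = r_u · r_u = 50,
  F = r_u · r_v = 14,
  G = r_v · r_v = 5.
Evaluating at (u, v) = (2, -2): E = 50, F = 14, G = 5.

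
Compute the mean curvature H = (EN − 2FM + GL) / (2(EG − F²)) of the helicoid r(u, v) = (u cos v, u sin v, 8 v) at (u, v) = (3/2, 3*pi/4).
H = 0

With E = 1, F = 0, G = u^2 + 64, L = 0, M = -8/sqrt(u^2 + 64), N = 0, assemble
  H = (EN − 2FM + GL) / (2(EG − F²)) = 0.
At (u, v) = (3/2, 3*pi/4): H = 0.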